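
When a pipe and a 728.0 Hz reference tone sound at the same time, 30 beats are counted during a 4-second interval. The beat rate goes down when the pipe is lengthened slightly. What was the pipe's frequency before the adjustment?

735.5 Hz

Beat frequency = 30/4 = 7.5 Hz.
|f − 728.0| = 7.5, so the pipe was at either 720.5 Hz or 735.5 Hz.
A longer pipe has a lower fundamental; the adjustment lowers the pipe's frequency.
The beat rate fell, so the adjustment moved the pipe toward 728.0 Hz — it must have started above the reference.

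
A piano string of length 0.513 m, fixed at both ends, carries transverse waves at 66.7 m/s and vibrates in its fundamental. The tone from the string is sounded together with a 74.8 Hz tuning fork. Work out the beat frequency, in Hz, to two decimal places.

9.79 Hz

For a string fixed at both ends, f_n = n·v/(2L) = 1·66.7/(2·0.513) = 65.0097 Hz.
f_beat = |65.0097 − 74.8| = 9.79 Hz.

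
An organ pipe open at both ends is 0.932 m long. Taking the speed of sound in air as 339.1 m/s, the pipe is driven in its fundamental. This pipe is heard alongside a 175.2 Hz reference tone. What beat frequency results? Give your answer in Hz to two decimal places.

Open pipe: f_n = n·v/(2L) = 1·339.1/(2·0.932) = 181.9206 Hz.
f_beat = |181.9206 − 175.2| = 6.72 Hz.

6.72 Hz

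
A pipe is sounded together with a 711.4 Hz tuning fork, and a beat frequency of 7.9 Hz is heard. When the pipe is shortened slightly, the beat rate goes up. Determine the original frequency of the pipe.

719.3 Hz

|f − 711.4| = 7.9, so the pipe was at either 703.5 Hz or 719.3 Hz.
A shorter pipe has a higher fundamental; the adjustment raises the pipe's frequency.
The beat rate rose, so the adjustment moved the pipe further from 711.4 Hz — it was already above the reference.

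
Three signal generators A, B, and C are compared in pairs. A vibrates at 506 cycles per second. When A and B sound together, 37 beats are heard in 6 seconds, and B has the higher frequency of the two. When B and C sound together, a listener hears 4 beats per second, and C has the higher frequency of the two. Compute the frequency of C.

A–B: Beat frequency = 37/6 = 6.1667 Hz.
B is above A, so f_B = 506 + 6.1667 = 512.1667 Hz.
C is above B, so f_C = 512.1667 + 4 = 516.1667 Hz.

516.1667 Hz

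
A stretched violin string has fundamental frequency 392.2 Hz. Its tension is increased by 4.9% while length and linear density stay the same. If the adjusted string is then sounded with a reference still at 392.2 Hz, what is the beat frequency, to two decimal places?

9.49 Hz

For a string, f ∝ √T, so the new frequency is 392.2·√1.049 = 401.6940 Hz.
f_beat = |401.6940 − 392.2| = 9.49 Hz.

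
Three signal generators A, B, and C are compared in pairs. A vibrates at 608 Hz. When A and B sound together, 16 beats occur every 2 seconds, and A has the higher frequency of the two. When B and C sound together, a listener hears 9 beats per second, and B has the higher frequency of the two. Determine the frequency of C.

591 Hz

A–B: Beat frequency = 16/2 = 8 Hz.
B is below A, so f_B = 608 − 8 = 600 Hz.
C is below B, so f_C = 600 − 9 = 591 Hz.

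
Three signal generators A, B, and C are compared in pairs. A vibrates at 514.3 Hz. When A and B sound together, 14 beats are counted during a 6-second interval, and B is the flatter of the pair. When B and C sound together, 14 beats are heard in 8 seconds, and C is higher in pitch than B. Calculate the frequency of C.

A–B: Beat frequency = 14/6 = 2.3333 Hz.
B is below A, so f_B = 514.3 − 2.3333 = 511.9667 Hz.
B–C: Beat frequency = 14/8 = 1.75 Hz.
C is above B, so f_C = 511.9667 + 1.75 = 513.7167 Hz.

513.7167 Hz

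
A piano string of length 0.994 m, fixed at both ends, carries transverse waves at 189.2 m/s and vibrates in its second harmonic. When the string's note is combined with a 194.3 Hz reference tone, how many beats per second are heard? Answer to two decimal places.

For a string fixed at both ends, f_n = n·v/(2L) = 2·189.2/(2·0.994) = 190.3421 Hz.
f_beat = |190.3421 − 194.3| = 3.96 Hz.

3.96 Hz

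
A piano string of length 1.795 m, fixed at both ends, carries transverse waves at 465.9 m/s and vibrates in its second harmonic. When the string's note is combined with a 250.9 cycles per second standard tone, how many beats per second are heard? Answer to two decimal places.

8.65 Hz

For a string fixed at both ends, f_n = n·v/(2L) = 2·465.9/(2·1.795) = 259.5543 Hz.
f_beat = |259.5543 − 250.9| = 8.65 Hz.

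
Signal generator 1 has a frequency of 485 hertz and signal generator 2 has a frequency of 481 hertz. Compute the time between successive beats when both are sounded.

0.250 s

f_beat = |485 − 481| = 4 Hz.
Beat period T = 1 / f_beat = 1 / 4 s.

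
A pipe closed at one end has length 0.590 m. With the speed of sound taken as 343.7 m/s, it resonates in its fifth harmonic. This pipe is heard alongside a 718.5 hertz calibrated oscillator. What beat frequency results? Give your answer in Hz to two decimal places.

Closed pipe (odd harmonics): f_n = n·v/(4L) = 5·343.7/(4·0.590) = 728.1780 Hz.
f_beat = |728.1780 − 718.5| = 9.68 Hz.

9.68 Hz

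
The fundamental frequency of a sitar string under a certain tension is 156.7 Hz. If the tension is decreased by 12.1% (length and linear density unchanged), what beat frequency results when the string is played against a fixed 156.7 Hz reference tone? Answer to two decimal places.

For a string, f ∝ √T, so the new frequency is 156.7·√0.879 = 146.9141 Hz.
f_beat = |146.9141 − 156.7| = 9.79 Hz.

9.79 Hz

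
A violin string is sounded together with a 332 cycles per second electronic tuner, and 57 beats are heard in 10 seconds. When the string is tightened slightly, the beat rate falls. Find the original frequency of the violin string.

Beat frequency = 57/10 = 5.7 Hz.
|f − 332| = 5.7, so the violin string was at either 326.3 Hz or 337.7 Hz.
Increasing tension raises a string's frequency; the adjustment raises the violin string's frequency.
The beat rate fell, so the adjustment moved the violin string toward 332 Hz — it must have started below the reference.

326.3 Hz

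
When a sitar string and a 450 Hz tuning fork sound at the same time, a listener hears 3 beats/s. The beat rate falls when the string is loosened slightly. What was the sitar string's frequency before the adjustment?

453 Hz

|f − 450| = 3, so the sitar string was at either 447 Hz or 453 Hz.
Reducing tension lowers a string's frequency; the adjustment lowers the sitar string's frequency.
The beat rate fell, so the adjustment moved the sitar string toward 450 Hz — it must have started above the reference.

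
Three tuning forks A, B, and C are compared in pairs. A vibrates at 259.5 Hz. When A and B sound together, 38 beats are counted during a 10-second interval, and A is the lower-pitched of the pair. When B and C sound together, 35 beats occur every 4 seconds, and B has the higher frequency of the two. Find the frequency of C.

254.55 Hz

A–B: Beat frequency = 38/10 = 3.8 Hz.
B is above A, so f_B = 259.5 + 3.8 = 263.3 Hz.
B–C: Beat frequency = 35/4 = 8.75 Hz.
C is below B, so f_C = 263.3 − 8.75 = 254.55 Hz.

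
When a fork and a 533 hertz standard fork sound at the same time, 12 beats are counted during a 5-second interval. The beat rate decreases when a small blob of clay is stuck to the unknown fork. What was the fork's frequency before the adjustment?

Beat frequency = 12/5 = 2.4 Hz.
|f − 533| = 2.4, so the fork was at either 530.6 Hz or 535.4 Hz.
Adding mass to a fork lowers its frequency; the adjustment lowers the fork's frequency.
The beat rate fell, so the adjustment moved the fork toward 533 Hz — it must have started above the reference.

535.4 Hz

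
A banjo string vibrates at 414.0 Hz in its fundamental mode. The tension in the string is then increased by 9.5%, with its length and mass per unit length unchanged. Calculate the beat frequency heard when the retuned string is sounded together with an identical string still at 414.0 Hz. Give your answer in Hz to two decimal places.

19.22 Hz

For a string, f ∝ √T, so the new frequency is 414.0·√1.095 = 433.2189 Hz.
f_beat = |433.2189 − 414.0| = 19.22 Hz.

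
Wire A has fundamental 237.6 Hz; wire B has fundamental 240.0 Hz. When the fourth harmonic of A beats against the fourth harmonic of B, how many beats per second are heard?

9.6 Hz

Fourth harmonic of the first: 4·237.6 = 950.4 Hz.
Fourth harmonic of the second: 4·240.0 = 960.0 Hz.
f_beat = |950.4 − 960.0| = 9.6 Hz.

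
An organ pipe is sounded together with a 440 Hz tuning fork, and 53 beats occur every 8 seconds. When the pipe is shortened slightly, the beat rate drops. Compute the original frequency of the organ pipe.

Beat frequency = 53/8 = 6.625 Hz.
|f − 440| = 6.625, so the organ pipe was at either 433.375 Hz or 446.625 Hz.
A shorter pipe has a higher fundamental; the adjustment raises the organ pipe's frequency.
The beat rate fell, so the adjustment moved the organ pipe toward 440 Hz — it must have started below the reference.

433.375 Hz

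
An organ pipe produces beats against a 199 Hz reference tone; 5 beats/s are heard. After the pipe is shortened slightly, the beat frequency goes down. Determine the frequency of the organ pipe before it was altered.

194 Hz

|f − 199| = 5, so the organ pipe was at either 194 Hz or 204 Hz.
A shorter pipe has a higher fundamental; the adjustment raises the organ pipe's frequency.
The beat rate fell, so the adjustment moved the organ pipe toward 199 Hz — it must have started below the reference.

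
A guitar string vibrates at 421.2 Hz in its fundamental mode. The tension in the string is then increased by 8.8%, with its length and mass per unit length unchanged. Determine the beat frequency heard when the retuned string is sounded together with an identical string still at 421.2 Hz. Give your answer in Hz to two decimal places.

For a string, f ∝ √T, so the new frequency is 421.2·√1.088 = 439.3421 Hz.
f_beat = |439.3421 − 421.2| = 18.14 Hz.

18.14 Hz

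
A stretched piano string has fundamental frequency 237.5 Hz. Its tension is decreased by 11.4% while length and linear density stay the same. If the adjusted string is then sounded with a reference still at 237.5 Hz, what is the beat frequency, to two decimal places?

For a string, f ∝ √T, so the new frequency is 237.5·√0.886 = 223.5530 Hz.
f_beat = |223.5530 − 237.5| = 13.95 Hz.

13.95 Hz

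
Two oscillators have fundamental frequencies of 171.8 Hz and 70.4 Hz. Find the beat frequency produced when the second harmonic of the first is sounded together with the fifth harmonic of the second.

Second harmonic of the first: 2·171.8 = 343.6 Hz.
Fifth harmonic of the second: 5·70.4 = 352.0 Hz.
f_beat = |343.6 − 352.0| = 8.4 Hz.

8.4 Hz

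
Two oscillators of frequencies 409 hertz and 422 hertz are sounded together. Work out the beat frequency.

f_beat = |f₁ − f₂|.
|409 − 422| = 13 Hz.

13 Hz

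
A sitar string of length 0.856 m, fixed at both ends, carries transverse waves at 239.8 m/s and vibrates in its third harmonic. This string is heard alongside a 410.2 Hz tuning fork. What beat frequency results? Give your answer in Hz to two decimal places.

10.01 Hz

For a string fixed at both ends, f_n = n·v/(2L) = 3·239.8/(2·0.856) = 420.2103 Hz.
f_beat = |420.2103 − 410.2| = 10.01 Hz.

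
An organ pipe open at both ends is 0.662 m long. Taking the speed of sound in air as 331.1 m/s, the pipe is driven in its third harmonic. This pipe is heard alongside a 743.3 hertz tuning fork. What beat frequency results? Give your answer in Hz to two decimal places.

6.93 Hz

Open pipe: f_n = n·v/(2L) = 3·331.1/(2·0.662) = 750.2266 Hz.
f_beat = |750.2266 − 743.3| = 6.93 Hz.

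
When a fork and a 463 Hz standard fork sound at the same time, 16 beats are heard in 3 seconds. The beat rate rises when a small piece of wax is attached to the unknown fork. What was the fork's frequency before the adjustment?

Beat frequency = 16/3 = 5.3333 Hz.
|f − 463| = 5.3333, so the fork was at either 457.6667 Hz or 468.3333 Hz.
Loading a fork with wax lowers its frequency; the adjustment lowers the fork's frequency.
The beat rate rose, so the adjustment moved the fork further from 463 Hz — it was already below the reference.

457.6667 Hz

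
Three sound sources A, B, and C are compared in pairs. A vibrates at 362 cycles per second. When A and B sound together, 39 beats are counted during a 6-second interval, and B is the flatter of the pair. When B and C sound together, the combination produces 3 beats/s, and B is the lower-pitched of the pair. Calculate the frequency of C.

A–B: Beat frequency = 39/6 = 6.5 Hz.
B is below A, so f_B = 362 − 6.5 = 355.5 Hz.
C is above B, so f_C = 355.5 + 3 = 358.5 Hz.

358.5 Hz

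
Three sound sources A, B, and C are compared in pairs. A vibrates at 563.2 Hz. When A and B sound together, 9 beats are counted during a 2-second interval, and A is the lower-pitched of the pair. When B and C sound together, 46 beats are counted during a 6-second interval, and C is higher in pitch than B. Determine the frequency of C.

575.3667 Hz

A–B: Beat frequency = 9/2 = 4.5 Hz.
B is above A, so f_B = 563.2 + 4.5 = 567.7 Hz.
B–C: Beat frequency = 46/6 = 7.6667 Hz.
C is above B, so f_C = 567.7 + 7.6667 = 575.3667 Hz.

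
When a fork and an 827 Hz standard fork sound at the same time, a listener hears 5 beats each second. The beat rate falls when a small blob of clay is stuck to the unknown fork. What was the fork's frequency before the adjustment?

832 Hz

|f − 827| = 5, so the fork was at either 822 Hz or 832 Hz.
Adding mass to a fork lowers its frequency; the adjustment lowers the fork's frequency.
The beat rate fell, so the adjustment moved the fork toward 827 Hz — it must have started above the reference.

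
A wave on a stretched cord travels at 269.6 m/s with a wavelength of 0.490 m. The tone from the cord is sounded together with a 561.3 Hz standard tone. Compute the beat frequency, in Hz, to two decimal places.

Source frequency f = v/λ = 269.6/0.490 = 550.2041 Hz.
f_beat = |550.2041 − 561.3| = 11.10 Hz.

11.10 Hz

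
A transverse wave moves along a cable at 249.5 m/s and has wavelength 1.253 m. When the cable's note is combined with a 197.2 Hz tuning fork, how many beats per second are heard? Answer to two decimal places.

1.92 Hz

Source frequency f = v/λ = 249.5/1.253 = 199.1221 Hz.
f_beat = |199.1221 − 197.2| = 1.92 Hz.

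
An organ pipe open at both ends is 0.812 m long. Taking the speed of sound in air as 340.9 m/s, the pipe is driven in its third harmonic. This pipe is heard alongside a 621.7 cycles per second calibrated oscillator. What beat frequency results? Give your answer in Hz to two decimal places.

Open pipe: f_n = n·v/(2L) = 3·340.9/(2·0.812) = 629.7414 Hz.
f_beat = |629.7414 − 621.7| = 8.04 Hz.

8.04 Hz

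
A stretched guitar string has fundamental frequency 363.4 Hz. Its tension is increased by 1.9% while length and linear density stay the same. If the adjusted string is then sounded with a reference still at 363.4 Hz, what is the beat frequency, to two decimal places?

For a string, f ∝ √T, so the new frequency is 363.4·√1.019 = 366.8361 Hz.
f_beat = |366.8361 − 363.4| = 3.44 Hz.

3.44 Hz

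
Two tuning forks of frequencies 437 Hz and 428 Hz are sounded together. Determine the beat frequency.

The beat frequency equals the magnitude of the frequency difference.
|437 − 428| = 9 Hz.

9 Hz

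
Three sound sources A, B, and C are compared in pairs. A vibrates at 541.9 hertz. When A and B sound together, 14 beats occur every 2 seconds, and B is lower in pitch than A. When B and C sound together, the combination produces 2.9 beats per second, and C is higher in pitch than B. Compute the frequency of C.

A–B: Beat frequency = 14/2 = 7 Hz.
B is below A, so f_B = 541.9 − 7 = 534.9 Hz.
C is above B, so f_C = 534.9 + 2.9 = 537.8 Hz.

537.8 Hz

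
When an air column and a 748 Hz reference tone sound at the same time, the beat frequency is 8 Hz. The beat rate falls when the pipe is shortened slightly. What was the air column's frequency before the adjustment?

740 Hz

|f − 748| = 8, so the air column was at either 740 Hz or 756 Hz.
A shorter pipe has a higher fundamental; the adjustment raises the air column's frequency.
The beat rate fell, so the adjustment moved the air column toward 748 Hz — it must have started below the reference.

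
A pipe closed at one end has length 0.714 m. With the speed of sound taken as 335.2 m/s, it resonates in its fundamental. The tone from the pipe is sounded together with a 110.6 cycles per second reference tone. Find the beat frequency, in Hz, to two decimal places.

Closed pipe (odd harmonics): f_n = n·v/(4L) = 1·335.2/(4·0.714) = 117.3669 Hz.
f_beat = |117.3669 − 110.6| = 6.77 Hz.

6.77 Hz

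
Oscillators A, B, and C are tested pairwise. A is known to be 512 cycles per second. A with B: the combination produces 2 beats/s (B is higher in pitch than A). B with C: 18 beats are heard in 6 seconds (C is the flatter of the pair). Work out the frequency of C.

B is above A, so f_B = 512 + 2 = 514 Hz.
B–C: Beat frequency = 18/6 = 3 Hz.
C is below B, so f_C = 514 − 3 = 511 Hz.

511 Hz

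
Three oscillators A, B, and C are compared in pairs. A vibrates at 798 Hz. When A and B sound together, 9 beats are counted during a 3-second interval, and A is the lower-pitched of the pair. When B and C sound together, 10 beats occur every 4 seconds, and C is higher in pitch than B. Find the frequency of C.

A–B: Beat frequency = 9/3 = 3 Hz.
B is above A, so f_B = 798 + 3 = 801 Hz.
B–C: Beat frequency = 10/4 = 2.5 Hz.
C is above B, so f_C = 801 + 2.5 = 803.5 Hz.

803.5 Hz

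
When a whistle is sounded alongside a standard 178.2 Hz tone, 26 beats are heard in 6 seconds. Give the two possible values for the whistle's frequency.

173.8667 Hz or 182.5333 Hz

Beat frequency = 26/6 = 4.3333 Hz.
|f − 178.2| = 4.3333, so f = 178.2 ± 4.3333.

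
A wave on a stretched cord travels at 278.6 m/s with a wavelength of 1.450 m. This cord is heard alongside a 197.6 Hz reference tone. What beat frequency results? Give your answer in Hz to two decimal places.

5.46 Hz

Source frequency f = v/λ = 278.6/1.450 = 192.1379 Hz.
f_beat = |192.1379 − 197.6| = 5.46 Hz.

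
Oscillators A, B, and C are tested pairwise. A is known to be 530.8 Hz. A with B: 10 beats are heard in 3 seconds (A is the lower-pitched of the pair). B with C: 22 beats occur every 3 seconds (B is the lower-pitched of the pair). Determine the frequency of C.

541.4667 Hz

A–B: Beat frequency = 10/3 = 3.3333 Hz.
B is above A, so f_B = 530.8 + 3.3333 = 534.1333 Hz.
B–C: Beat frequency = 22/3 = 7.3333 Hz.
C is above B, so f_C = 534.1333 + 7.3333 = 541.4667 Hz.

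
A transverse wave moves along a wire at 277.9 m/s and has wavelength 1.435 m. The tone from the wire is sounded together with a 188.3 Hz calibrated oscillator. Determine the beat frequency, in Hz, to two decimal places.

5.36 Hz

Source frequency f = v/λ = 277.9/1.435 = 193.6585 Hz.
f_beat = |193.6585 − 188.3| = 5.36 Hz.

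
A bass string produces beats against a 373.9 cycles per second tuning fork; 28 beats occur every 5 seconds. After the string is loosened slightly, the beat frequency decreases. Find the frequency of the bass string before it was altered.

379.5 Hz

Beat frequency = 28/5 = 5.6 Hz.
|f − 373.9| = 5.6, so the bass string was at either 368.3 Hz or 379.5 Hz.
Reducing tension lowers a string's frequency; the adjustment lowers the bass string's frequency.
The beat rate fell, so the adjustment moved the bass string toward 373.9 Hz — it must have started above the reference.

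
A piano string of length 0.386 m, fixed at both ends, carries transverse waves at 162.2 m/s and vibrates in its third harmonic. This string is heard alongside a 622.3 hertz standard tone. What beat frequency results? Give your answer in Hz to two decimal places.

For a string fixed at both ends, f_n = n·v/(2L) = 3·162.2/(2·0.386) = 630.3109 Hz.
f_beat = |630.3109 − 622.3| = 8.01 Hz.

8.01 Hz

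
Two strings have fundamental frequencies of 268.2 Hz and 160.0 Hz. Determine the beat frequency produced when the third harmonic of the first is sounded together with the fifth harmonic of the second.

4.6 Hz

Third harmonic of the first: 3·268.2 = 804.6 Hz.
Fifth harmonic of the second: 5·160.0 = 800.0 Hz.
f_beat = |804.6 − 800.0| = 4.6 Hz.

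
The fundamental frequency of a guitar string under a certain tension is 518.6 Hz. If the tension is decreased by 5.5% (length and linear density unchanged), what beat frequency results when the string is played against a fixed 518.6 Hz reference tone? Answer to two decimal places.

14.46 Hz

For a string, f ∝ √T, so the new frequency is 518.6·√0.945 = 504.1368 Hz.
f_beat = |504.1368 − 518.6| = 14.46 Hz.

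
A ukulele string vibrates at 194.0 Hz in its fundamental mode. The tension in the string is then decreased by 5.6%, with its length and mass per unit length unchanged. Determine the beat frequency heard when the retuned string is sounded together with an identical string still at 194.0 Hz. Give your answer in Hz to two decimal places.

5.51 Hz

For a string, f ∝ √T, so the new frequency is 194.0·√0.944 = 188.4897 Hz.
f_beat = |188.4897 − 194.0| = 5.51 Hz.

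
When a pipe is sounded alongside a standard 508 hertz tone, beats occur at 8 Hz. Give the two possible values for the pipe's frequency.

|f − 508| = 8, so f = 508 ± 8.

500 Hz or 516 Hz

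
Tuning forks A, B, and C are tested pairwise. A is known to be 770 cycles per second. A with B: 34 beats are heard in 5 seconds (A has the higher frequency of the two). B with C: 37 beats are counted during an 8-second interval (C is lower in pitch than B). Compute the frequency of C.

758.575 Hz

A–B: Beat frequency = 34/5 = 6.8 Hz.
B is below A, so f_B = 770 − 6.8 = 763.2 Hz.
B–C: Beat frequency = 37/8 = 4.625 Hz.
C is below B, so f_C = 763.2 − 4.625 = 758.575 Hz.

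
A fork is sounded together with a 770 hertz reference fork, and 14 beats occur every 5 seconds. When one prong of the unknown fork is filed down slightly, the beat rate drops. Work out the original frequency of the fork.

Beat frequency = 14/5 = 2.8 Hz.
|f − 770| = 2.8, so the fork was at either 767.2 Hz or 772.8 Hz.
Filing a prong removes mass and raises the fork's frequency; the adjustment raises the fork's frequency.
The beat rate fell, so the adjustment moved the fork toward 770 Hz — it must have started below the reference.

767.2 Hz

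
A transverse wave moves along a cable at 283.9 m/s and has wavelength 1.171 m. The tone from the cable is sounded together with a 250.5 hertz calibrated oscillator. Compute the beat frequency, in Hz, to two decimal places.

Source frequency f = v/λ = 283.9/1.171 = 242.4424 Hz.
f_beat = |242.4424 − 250.5| = 8.06 Hz.

8.06 Hz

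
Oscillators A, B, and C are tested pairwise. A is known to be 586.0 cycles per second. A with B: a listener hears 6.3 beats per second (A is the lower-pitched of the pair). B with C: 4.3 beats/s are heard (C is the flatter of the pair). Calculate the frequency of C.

B is above A, so f_B = 586.0 + 6.3 = 592.3 Hz.
C is below B, so f_C = 592.3 − 4.3 = 588 Hz.

588 Hz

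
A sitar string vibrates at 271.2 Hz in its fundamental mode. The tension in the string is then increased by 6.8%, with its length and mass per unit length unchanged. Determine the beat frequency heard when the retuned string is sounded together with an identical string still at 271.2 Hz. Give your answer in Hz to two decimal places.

For a string, f ∝ √T, so the new frequency is 271.2·√1.068 = 280.2692 Hz.
f_beat = |280.2692 − 271.2| = 9.07 Hz.

9.07 Hz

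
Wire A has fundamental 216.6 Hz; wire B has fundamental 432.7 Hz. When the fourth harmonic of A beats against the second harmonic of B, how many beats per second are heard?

1.0 Hz

Fourth harmonic of the first: 4·216.6 = 866.4 Hz.
Second harmonic of the second: 2·432.7 = 865.4 Hz.
f_beat = |866.4 − 865.4| = 1.0 Hz.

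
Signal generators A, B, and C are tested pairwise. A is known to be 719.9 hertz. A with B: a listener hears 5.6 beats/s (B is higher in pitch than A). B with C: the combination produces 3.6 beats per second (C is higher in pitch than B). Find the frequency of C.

B is above A, so f_B = 719.9 + 5.6 = 725.5 Hz.
C is above B, so f_C = 725.5 + 3.6 = 729.1 Hz.

729.1 Hz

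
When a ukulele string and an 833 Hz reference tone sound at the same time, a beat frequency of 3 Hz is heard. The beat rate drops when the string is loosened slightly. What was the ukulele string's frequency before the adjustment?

|f − 833| = 3, so the ukulele string was at either 830 Hz or 836 Hz.
Reducing tension lowers a string's frequency; the adjustment lowers the ukulele string's frequency.
The beat rate fell, so the adjustment moved the ukulele string toward 833 Hz — it must have started above the reference.

836 Hz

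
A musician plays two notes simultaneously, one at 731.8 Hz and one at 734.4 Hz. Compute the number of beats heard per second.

f_beat = |f₁ − f₂|.
|731.8 − 734.4| = 2.6 Hz.

2.6 Hz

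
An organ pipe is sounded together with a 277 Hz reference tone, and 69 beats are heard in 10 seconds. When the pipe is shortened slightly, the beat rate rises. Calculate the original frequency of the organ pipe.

Beat frequency = 69/10 = 6.9 Hz.
|f − 277| = 6.9, so the organ pipe was at either 270.1 Hz or 283.9 Hz.
A shorter pipe has a higher fundamental; the adjustment raises the organ pipe's frequency.
The beat rate rose, so the adjustment moved the organ pipe further from 277 Hz — it was already above the reference.

283.9 Hz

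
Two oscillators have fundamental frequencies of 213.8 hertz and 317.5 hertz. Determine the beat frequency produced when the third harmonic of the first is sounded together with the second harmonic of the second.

Third harmonic of the first: 3·213.8 = 641.4 Hz.
Second harmonic of the second: 2·317.5 = 635.0 Hz.
f_beat = |641.4 − 635.0| = 6.4 Hz.

6.4 Hz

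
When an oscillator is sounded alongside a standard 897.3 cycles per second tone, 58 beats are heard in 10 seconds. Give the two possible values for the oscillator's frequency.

891.5 Hz or 903.1 Hz

Beat frequency = 58/10 = 5.8 Hz.
|f − 897.3| = 5.8, so f = 897.3 ± 5.8.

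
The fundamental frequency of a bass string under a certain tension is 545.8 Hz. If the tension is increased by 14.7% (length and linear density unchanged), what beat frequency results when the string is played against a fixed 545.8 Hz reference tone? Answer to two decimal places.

For a string, f ∝ √T, so the new frequency is 545.8·√1.147 = 584.5414 Hz.
f_beat = |584.5414 − 545.8| = 38.74 Hz.

38.74 Hz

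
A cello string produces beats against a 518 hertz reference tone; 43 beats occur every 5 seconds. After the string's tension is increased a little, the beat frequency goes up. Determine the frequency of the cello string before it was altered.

Beat frequency = 43/5 = 8.6 Hz.
|f − 518| = 8.6, so the cello string was at either 509.4 Hz or 526.6 Hz.
Higher tension means higher frequency; the adjustment raises the cello string's frequency.
The beat rate rose, so the adjustment moved the cello string further from 518 Hz — it was already above the reference.

526.6 Hz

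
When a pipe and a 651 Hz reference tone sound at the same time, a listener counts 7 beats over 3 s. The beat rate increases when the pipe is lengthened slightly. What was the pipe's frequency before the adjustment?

Beat frequency = 7/3 = 2.3333 Hz.
|f − 651| = 2.3333, so the pipe was at either 648.6667 Hz or 653.3333 Hz.
A longer pipe has a lower fundamental; the adjustment lowers the pipe's frequency.
The beat rate rose, so the adjustment moved the pipe further from 651 Hz — it was already below the reference.

648.6667 Hz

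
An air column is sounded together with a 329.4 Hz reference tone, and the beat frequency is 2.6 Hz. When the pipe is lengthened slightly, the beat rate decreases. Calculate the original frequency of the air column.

332 Hz

|f − 329.4| = 2.6, so the air column was at either 326.8 Hz or 332 Hz.
A longer pipe has a lower fundamental; the adjustment lowers the air column's frequency.
The beat rate fell, so the adjustment moved the air column toward 329.4 Hz — it must have started above the reference.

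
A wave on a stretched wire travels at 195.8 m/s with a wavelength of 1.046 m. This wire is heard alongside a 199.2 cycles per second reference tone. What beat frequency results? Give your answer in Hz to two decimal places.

Source frequency f = v/λ = 195.8/1.046 = 187.1893 Hz.
f_beat = |187.1893 − 199.2| = 12.01 Hz.

12.01 Hz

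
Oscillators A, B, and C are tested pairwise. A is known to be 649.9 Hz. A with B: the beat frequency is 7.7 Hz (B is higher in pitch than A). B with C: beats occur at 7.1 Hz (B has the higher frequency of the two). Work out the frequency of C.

650.5 Hz

B is above A, so f_B = 649.9 + 7.7 = 657.6 Hz.
C is below B, so f_C = 657.6 − 7.1 = 650.5 Hz.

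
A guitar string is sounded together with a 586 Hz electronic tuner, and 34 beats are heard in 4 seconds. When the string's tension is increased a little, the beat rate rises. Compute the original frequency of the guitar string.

Beat frequency = 34/4 = 8.5 Hz.
|f − 586| = 8.5, so the guitar string was at either 577.5 Hz or 594.5 Hz.
Higher tension means higher frequency; the adjustment raises the guitar string's frequency.
The beat rate rose, so the adjustment moved the guitar string further from 586 Hz — it was already above the reference.

594.5 Hz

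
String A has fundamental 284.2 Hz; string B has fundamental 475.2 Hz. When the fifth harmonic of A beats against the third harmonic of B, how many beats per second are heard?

4.6 Hz

Fifth harmonic of the first: 5·284.2 = 1421.0 Hz.
Third harmonic of the second: 3·475.2 = 1425.6 Hz.
f_beat = |1421.0 − 1425.6| = 4.6 Hz.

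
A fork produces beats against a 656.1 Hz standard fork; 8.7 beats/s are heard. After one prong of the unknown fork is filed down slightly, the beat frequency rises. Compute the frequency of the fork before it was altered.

664.8 Hz

|f − 656.1| = 8.7, so the fork was at either 647.4 Hz or 664.8 Hz.
Filing a prong removes mass and raises the fork's frequency; the adjustment raises the fork's frequency.
The beat rate rose, so the adjustment moved the fork further from 656.1 Hz — it was already above the reference.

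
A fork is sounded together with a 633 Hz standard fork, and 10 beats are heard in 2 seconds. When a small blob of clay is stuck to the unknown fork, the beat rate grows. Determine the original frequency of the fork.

628 Hz

Beat frequency = 10/2 = 5 Hz.
|f − 633| = 5, so the fork was at either 628 Hz or 638 Hz.
Adding mass to a fork lowers its frequency; the adjustment lowers the fork's frequency.
The beat rate rose, so the adjustment moved the fork further from 633 Hz — it was already below the reference.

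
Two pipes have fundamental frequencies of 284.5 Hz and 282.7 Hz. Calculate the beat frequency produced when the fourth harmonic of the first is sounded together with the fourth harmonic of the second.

Fourth harmonic of the first: 4·284.5 = 1138.0 Hz.
Fourth harmonic of the second: 4·282.7 = 1130.8 Hz.
f_beat = |1138.0 − 1130.8| = 7.2 Hz.

7.2 Hz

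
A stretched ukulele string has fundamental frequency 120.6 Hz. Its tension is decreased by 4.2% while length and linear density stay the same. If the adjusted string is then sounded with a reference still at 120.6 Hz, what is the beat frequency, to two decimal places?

For a string, f ∝ √T, so the new frequency is 120.6·√0.958 = 118.0402 Hz.
f_beat = |118.0402 − 120.6| = 2.56 Hz.

2.56 Hz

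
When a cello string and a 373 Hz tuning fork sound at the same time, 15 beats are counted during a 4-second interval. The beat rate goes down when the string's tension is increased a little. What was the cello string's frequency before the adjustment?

369.25 Hz

Beat frequency = 15/4 = 3.75 Hz.
|f − 373| = 3.75, so the cello string was at either 369.25 Hz or 376.75 Hz.
Higher tension means higher frequency; the adjustment raises the cello string's frequency.
The beat rate fell, so the adjustment moved the cello string toward 373 Hz — it must have started below the reference.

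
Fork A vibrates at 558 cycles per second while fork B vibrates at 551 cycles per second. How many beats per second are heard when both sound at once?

7 Hz

f_beat = |f₁ − f₂|.
|558 − 551| = 7 Hz.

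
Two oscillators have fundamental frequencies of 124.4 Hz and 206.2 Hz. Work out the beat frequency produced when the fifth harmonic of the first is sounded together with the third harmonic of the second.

Fifth harmonic of the first: 5·124.4 = 622.0 Hz.
Third harmonic of the second: 3·206.2 = 618.6 Hz.
f_beat = |622.0 − 618.6| = 3.4 Hz.

3.4 Hz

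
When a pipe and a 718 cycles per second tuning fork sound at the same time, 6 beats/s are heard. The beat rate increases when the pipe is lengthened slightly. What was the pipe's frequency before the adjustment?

712 Hz

|f − 718| = 6, so the pipe was at either 712 Hz or 724 Hz.
A longer pipe has a lower fundamental; the adjustment lowers the pipe's frequency.
The beat rate rose, so the adjustment moved the pipe further from 718 Hz — it was already below the reference.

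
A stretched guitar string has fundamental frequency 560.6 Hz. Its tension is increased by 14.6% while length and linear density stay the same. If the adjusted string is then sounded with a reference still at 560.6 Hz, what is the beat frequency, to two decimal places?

39.53 Hz

For a string, f ∝ √T, so the new frequency is 560.6·√1.146 = 600.1301 Hz.
f_beat = |600.1301 − 560.6| = 39.53 Hz.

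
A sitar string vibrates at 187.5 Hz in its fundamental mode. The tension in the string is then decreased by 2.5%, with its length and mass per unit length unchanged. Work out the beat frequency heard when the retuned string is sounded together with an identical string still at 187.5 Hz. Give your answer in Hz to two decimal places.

For a string, f ∝ √T, so the new frequency is 187.5·√0.975 = 185.1414 Hz.
f_beat = |185.1414 − 187.5| = 2.36 Hz.

2.36 Hz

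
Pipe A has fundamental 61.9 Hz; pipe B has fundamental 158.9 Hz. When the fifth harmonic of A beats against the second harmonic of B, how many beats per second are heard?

8.3 Hz

Fifth harmonic of the first: 5·61.9 = 309.5 Hz.
Second harmonic of the second: 2·158.9 = 317.8 Hz.
f_beat = |309.5 − 317.8| = 8.3 Hz.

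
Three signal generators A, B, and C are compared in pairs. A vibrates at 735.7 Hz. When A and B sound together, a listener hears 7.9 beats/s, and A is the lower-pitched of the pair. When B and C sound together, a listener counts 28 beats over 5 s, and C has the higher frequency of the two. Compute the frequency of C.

749.2 Hz

B is above A, so f_B = 735.7 + 7.9 = 743.6 Hz.
B–C: Beat frequency = 28/5 = 5.6 Hz.
C is above B, so f_C = 743.6 + 5.6 = 749.2 Hz.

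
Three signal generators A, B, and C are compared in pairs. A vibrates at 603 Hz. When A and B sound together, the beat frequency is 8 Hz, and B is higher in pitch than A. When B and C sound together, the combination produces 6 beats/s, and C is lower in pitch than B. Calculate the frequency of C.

B is above A, so f_B = 603 + 8 = 611 Hz.
C is below B, so f_C = 611 − 6 = 605 Hz.

605 Hz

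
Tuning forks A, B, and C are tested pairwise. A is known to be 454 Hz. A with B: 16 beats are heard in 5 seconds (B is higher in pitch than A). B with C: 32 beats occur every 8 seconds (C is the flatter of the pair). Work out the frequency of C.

A–B: Beat frequency = 16/5 = 3.2 Hz.
B is above A, so f_B = 454 + 3.2 = 457.2 Hz.
B–C: Beat frequency = 32/8 = 4 Hz.
C is below B, so f_C = 457.2 − 4 = 453.2 Hz.

453.2 Hz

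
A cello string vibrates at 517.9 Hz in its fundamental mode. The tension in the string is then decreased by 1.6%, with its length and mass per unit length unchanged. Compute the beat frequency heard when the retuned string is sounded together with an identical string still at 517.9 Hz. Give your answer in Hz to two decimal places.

For a string, f ∝ √T, so the new frequency is 517.9·√0.984 = 513.7401 Hz.
f_beat = |513.7401 − 517.9| = 4.16 Hz.

4.16 Hz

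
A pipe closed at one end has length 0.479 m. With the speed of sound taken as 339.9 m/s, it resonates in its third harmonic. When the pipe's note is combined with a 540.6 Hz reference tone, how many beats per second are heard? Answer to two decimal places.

Closed pipe (odd harmonics): f_n = n·v/(4L) = 3·339.9/(4·0.479) = 532.2025 Hz.
f_beat = |532.2025 − 540.6| = 8.40 Hz.

8.40 Hz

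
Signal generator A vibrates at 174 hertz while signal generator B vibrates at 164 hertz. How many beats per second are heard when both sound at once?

The beat frequency equals the magnitude of the frequency difference.
|174 − 164| = 10 Hz.

10 Hz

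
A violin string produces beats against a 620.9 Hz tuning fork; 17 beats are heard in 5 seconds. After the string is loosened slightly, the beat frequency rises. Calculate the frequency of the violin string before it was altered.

Beat frequency = 17/5 = 3.4 Hz.
|f − 620.9| = 3.4, so the violin string was at either 617.5 Hz or 624.3 Hz.
Reducing tension lowers a string's frequency; the adjustment lowers the violin string's frequency.
The beat rate rose, so the adjustment moved the violin string further from 620.9 Hz — it was already below the reference.

617.5 Hz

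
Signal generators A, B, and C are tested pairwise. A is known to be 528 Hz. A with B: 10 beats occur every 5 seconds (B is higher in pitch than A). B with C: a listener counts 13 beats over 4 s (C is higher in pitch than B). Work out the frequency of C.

533.25 Hz

A–B: Beat frequency = 10/5 = 2 Hz.
B is above A, so f_B = 528 + 2 = 530 Hz.
B–C: Beat frequency = 13/4 = 3.25 Hz.
C is above B, so f_C = 530 + 3.25 = 533.25 Hz.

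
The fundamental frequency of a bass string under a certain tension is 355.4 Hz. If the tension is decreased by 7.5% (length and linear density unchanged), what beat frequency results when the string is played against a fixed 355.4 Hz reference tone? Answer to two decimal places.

For a string, f ∝ √T, so the new frequency is 355.4·√0.925 = 341.8128 Hz.
f_beat = |341.8128 − 355.4| = 13.59 Hz.

13.59 Hz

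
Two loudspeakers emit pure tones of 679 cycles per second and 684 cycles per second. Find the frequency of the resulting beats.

The beat frequency equals the magnitude of the frequency difference.
|679 − 684| = 5 Hz.

5 Hz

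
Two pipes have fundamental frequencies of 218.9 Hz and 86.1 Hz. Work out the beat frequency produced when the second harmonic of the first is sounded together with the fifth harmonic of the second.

Second harmonic of the first: 2·218.9 = 437.8 Hz.
Fifth harmonic of the second: 5·86.1 = 430.5 Hz.
f_beat = |437.8 − 430.5| = 7.3 Hz.

7.3 Hz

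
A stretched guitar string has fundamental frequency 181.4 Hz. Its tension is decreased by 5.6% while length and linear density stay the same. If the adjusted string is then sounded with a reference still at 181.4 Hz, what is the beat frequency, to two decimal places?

5.15 Hz

For a string, f ∝ √T, so the new frequency is 181.4·√0.944 = 176.2476 Hz.
f_beat = |176.2476 − 181.4| = 5.15 Hz.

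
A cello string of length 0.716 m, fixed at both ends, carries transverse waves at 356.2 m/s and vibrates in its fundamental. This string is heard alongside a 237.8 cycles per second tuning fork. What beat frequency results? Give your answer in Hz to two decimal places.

10.94 Hz

For a string fixed at both ends, f_n = n·v/(2L) = 1·356.2/(2·0.716) = 248.7430 Hz.
f_beat = |248.7430 − 237.8| = 10.94 Hz.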